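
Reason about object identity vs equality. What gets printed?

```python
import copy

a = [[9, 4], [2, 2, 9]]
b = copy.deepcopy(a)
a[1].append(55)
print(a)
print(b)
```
[[9, 4], [2, 2, 9, 55]]
[[9, 4], [2, 2, 9]]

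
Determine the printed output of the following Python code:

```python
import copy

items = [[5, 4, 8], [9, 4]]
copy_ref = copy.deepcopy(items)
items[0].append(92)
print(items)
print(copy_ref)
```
[[5, 4, 8, 92], [9, 4]]
[[5, 4, 8], [9, 4]]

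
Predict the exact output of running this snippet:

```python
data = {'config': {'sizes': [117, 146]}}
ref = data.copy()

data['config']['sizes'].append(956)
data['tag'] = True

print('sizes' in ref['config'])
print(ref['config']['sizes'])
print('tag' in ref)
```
True
[117, 146, 956]
False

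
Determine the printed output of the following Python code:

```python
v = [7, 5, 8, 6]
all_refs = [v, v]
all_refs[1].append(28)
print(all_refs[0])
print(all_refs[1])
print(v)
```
[7, 5, 8, 6, 28]
[7, 5, 8, 6, 28]
[7, 5, 8, 6, 28]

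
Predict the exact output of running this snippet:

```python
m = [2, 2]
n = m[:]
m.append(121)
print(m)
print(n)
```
[2, 2, 121]
[2, 2]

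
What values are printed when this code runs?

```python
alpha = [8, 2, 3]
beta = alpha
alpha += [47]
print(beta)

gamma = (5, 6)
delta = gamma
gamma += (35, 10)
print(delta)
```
[8, 2, 3, 47]
(5, 6)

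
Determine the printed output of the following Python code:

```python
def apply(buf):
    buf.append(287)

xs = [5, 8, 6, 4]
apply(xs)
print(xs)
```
[5, 8, 6, 4, 287]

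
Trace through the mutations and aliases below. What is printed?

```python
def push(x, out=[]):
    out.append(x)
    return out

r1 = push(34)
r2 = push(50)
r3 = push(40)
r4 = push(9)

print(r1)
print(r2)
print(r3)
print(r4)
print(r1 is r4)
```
[34, 50, 40, 9]
[34, 50, 40, 9]
[34, 50, 40, 9]
[34, 50, 40, 9]
True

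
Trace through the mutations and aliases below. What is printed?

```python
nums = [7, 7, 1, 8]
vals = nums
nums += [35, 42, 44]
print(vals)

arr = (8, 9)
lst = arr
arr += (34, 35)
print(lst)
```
[7, 7, 1, 8, 35, 42, 44]
(8, 9)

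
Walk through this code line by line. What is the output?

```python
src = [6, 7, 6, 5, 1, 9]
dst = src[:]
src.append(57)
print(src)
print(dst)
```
[6, 7, 6, 5, 1, 9, 57]
[6, 7, 6, 5, 1, 9]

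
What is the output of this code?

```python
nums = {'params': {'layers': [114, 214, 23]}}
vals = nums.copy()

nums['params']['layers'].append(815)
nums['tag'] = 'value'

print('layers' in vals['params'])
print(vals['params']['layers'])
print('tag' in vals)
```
True
[114, 214, 23, 815]
False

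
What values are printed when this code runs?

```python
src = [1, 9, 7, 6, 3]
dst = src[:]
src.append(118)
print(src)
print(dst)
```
[1, 9, 7, 6, 3, 118]
[1, 9, 7, 6, 3]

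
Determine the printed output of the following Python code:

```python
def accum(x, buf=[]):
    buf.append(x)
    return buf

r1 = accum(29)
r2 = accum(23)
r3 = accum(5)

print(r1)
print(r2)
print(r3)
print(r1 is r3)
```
[29, 23, 5]
[29, 23, 5]
[29, 23, 5]
True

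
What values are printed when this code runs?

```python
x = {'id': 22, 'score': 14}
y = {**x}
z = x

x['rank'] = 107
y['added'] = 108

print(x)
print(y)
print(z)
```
{'id': 22, 'score': 14, 'rank': 107}
{'id': 22, 'score': 14, 'added': 108}
{'id': 22, 'score': 14, 'rank': 107}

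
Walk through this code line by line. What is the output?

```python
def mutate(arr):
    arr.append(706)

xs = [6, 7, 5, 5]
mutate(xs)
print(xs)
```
[6, 7, 5, 5, 706]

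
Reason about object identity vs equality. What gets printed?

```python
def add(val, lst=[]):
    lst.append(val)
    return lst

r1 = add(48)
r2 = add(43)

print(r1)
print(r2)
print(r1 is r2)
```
[48, 43]
[48, 43]
True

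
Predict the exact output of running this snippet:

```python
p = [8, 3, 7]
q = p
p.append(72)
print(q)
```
[8, 3, 7, 72]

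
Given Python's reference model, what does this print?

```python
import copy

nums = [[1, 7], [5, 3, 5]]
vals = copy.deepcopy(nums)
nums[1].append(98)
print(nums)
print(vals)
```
[[1, 7], [5, 3, 5, 98]]
[[1, 7], [5, 3, 5]]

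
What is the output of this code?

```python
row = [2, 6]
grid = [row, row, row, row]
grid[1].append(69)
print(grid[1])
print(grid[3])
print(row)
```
[2, 6, 69]
[2, 6, 69]
[2, 6, 69]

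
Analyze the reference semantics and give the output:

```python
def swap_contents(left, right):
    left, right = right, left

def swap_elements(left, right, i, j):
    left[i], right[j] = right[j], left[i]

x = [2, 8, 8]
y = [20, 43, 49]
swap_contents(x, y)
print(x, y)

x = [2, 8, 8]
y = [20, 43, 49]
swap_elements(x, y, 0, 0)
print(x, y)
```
[2, 8, 8] [20, 43, 49]
[20, 8, 8] [2, 43, 49]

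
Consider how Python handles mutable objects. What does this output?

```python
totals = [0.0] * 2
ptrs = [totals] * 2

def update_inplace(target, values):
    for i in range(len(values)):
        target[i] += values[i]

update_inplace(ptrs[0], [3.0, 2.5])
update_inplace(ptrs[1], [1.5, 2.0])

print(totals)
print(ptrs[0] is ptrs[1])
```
[4.5, 4.5]
True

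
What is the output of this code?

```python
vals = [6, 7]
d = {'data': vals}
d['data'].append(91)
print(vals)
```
[6, 7, 91]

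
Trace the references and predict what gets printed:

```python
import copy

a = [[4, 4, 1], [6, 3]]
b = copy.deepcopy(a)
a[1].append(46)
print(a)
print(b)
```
[[4, 4, 1], [6, 3, 46]]
[[4, 4, 1], [6, 3]]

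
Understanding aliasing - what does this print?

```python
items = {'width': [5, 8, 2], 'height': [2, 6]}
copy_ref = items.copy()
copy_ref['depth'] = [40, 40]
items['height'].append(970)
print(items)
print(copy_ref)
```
{'width': [5, 8, 2], 'height': [2, 6, 970]}
{'width': [5, 8, 2], 'height': [2, 6, 970], 'depth': [40, 40]}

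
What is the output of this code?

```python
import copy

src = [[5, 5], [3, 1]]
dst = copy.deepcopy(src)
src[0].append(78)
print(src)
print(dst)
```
[[5, 5, 78], [3, 1]]
[[5, 5], [3, 1]]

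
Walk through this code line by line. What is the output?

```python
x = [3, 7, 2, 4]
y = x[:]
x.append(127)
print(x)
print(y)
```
[3, 7, 2, 4, 127]
[3, 7, 2, 4]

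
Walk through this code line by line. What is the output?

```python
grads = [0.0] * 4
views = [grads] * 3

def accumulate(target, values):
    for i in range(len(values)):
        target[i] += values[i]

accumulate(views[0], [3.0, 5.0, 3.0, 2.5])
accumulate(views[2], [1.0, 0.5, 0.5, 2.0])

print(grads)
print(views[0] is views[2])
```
[4.0, 5.5, 3.5, 4.5]
True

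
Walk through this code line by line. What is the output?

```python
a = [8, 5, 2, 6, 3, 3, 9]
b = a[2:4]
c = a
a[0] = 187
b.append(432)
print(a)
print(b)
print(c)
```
[187, 5, 2, 6, 3, 3, 9]
[2, 6, 432]
[187, 5, 2, 6, 3, 3, 9]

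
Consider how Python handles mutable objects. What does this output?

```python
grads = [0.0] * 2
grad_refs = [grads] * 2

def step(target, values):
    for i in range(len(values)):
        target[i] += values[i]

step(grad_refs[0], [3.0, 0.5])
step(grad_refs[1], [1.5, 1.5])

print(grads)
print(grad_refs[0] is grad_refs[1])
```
[4.5, 2.0]
True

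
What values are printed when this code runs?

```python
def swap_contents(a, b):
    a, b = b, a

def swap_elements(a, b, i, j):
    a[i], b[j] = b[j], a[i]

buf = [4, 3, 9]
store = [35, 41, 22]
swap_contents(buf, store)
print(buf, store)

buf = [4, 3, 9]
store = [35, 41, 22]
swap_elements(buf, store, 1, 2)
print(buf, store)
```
[4, 3, 9] [35, 41, 22]
[4, 22, 9] [35, 41, 3]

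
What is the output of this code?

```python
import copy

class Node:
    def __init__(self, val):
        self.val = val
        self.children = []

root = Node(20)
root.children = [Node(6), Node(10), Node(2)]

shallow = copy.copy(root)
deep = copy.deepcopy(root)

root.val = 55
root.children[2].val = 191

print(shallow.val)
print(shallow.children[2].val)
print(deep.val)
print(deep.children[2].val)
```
20
191
20
2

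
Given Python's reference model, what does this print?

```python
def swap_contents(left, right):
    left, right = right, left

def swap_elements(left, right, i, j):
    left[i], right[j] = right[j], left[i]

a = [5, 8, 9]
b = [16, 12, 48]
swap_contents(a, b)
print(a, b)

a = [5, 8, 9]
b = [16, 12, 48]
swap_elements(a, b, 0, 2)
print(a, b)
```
[5, 8, 9] [16, 12, 48]
[48, 8, 9] [16, 12, 5]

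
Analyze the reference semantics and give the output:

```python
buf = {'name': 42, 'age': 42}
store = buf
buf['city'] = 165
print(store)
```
{'name': 42, 'age': 42, 'city': 165}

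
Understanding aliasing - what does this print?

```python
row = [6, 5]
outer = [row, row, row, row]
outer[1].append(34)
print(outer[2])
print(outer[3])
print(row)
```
[6, 5, 34]
[6, 5, 34]
[6, 5, 34]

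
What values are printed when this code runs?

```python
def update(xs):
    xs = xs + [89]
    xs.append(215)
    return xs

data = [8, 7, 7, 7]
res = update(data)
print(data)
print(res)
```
[8, 7, 7, 7]
[8, 7, 7, 7, 89, 215]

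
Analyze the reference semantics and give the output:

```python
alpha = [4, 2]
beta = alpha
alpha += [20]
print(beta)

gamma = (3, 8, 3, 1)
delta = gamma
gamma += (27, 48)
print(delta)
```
[4, 2, 20]
(3, 8, 3, 1)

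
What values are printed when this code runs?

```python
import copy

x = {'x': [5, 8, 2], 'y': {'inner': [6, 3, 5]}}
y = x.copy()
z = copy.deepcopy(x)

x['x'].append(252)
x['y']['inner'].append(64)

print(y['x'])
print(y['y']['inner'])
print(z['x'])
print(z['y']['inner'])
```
[5, 8, 2, 252]
[6, 3, 5, 64]
[5, 8, 2]
[6, 3, 5]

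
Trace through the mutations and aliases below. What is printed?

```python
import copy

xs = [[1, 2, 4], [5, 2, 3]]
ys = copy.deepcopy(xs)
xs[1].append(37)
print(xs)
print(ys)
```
[[1, 2, 4], [5, 2, 3, 37]]
[[1, 2, 4], [5, 2, 3]]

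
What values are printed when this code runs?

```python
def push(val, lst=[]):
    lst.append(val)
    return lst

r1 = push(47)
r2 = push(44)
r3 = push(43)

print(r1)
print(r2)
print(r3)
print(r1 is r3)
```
[47, 44, 43]
[47, 44, 43]
[47, 44, 43]
True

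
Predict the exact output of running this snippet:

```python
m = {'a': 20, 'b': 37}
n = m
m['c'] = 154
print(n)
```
{'a': 20, 'b': 37, 'c': 154}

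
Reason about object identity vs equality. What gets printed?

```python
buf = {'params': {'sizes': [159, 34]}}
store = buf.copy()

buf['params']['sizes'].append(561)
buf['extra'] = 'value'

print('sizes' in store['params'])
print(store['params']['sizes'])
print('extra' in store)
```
True
[159, 34, 561]
False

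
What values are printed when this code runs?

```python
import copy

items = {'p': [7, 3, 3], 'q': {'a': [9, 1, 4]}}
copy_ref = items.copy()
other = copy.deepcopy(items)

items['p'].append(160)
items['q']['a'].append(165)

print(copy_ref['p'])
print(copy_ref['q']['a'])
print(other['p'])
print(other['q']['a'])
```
[7, 3, 3, 160]
[9, 1, 4, 165]
[7, 3, 3]
[9, 1, 4]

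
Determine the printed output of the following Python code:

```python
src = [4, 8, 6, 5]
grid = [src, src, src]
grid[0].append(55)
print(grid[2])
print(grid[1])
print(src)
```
[4, 8, 6, 5, 55]
[4, 8, 6, 5, 55]
[4, 8, 6, 5, 55]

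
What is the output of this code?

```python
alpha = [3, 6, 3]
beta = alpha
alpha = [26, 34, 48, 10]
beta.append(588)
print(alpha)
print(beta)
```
[26, 34, 48, 10]
[3, 6, 3, 588]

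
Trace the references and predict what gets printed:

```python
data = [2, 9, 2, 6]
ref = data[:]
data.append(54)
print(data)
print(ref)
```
[2, 9, 2, 6, 54]
[2, 9, 2, 6]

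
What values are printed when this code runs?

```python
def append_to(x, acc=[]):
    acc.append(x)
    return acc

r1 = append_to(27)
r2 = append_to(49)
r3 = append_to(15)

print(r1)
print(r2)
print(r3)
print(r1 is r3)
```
[27, 49, 15]
[27, 49, 15]
[27, 49, 15]
True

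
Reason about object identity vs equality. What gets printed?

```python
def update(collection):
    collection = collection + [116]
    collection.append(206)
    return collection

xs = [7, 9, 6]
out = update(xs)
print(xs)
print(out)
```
[7, 9, 6]
[7, 9, 6, 116, 206]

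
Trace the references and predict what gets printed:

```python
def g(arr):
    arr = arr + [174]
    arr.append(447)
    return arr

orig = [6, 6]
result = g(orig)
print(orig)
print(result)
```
[6, 6]
[6, 6, 174, 447]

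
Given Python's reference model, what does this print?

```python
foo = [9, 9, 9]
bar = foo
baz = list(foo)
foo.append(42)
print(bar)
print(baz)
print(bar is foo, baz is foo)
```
[9, 9, 9, 42]
[9, 9, 9]
True False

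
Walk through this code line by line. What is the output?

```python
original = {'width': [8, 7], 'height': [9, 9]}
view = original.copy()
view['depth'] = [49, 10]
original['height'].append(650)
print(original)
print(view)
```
{'width': [8, 7], 'height': [9, 9, 650]}
{'width': [8, 7], 'height': [9, 9, 650], 'depth': [49, 10]}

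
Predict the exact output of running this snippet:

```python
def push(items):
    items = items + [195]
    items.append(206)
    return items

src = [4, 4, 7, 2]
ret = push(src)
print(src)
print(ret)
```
[4, 4, 7, 2]
[4, 4, 7, 2, 195, 206]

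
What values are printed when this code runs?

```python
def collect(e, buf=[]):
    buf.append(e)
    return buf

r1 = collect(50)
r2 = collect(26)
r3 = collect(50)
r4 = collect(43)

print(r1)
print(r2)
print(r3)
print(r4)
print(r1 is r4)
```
[50, 26, 50, 43]
[50, 26, 50, 43]
[50, 26, 50, 43]
[50, 26, 50, 43]
True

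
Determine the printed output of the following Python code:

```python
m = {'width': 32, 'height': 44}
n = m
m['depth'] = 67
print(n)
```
{'width': 32, 'height': 44, 'depth': 67}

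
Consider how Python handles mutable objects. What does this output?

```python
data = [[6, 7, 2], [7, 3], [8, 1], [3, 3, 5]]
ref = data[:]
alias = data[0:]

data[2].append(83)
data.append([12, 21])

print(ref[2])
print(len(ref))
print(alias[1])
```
[8, 1, 83]
4
[7, 3]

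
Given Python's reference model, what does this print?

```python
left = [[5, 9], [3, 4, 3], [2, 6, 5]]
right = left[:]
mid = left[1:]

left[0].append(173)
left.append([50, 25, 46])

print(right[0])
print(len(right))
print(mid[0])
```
[5, 9, 173]
3
[3, 4, 3]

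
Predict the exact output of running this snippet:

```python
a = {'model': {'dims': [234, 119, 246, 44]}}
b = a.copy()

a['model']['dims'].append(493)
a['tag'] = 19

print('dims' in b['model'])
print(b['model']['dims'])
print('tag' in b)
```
True
[234, 119, 246, 44, 493]
False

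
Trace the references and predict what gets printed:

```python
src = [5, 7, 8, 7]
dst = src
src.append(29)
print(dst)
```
[5, 7, 8, 7, 29]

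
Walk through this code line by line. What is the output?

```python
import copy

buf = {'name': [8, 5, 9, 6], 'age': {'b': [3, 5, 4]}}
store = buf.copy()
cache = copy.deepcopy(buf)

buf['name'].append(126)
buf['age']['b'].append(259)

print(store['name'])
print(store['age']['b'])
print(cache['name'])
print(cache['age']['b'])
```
[8, 5, 9, 6, 126]
[3, 5, 4, 259]
[8, 5, 9, 6]
[3, 5, 4]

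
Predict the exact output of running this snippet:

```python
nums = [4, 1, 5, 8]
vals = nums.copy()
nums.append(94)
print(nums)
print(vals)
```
[4, 1, 5, 8, 94]
[4, 1, 5, 8]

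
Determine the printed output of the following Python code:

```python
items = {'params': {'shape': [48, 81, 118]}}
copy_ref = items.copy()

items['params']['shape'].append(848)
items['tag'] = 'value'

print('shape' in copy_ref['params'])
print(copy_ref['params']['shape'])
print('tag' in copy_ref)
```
True
[48, 81, 118, 848]
False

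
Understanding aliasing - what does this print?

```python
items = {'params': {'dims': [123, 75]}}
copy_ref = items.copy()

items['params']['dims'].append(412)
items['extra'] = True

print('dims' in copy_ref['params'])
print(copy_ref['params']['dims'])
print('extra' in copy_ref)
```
True
[123, 75, 412]
False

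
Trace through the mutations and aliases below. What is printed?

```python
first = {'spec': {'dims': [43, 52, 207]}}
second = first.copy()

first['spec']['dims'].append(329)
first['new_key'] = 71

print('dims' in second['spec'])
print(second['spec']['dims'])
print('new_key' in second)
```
True
[43, 52, 207, 329]
False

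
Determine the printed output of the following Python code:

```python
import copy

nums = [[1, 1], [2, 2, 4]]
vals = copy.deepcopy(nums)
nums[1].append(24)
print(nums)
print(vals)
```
[[1, 1], [2, 2, 4, 24]]
[[1, 1], [2, 2, 4]]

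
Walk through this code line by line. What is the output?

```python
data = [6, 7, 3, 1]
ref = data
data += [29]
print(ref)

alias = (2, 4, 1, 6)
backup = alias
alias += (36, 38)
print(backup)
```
[6, 7, 3, 1, 29]
(2, 4, 1, 6)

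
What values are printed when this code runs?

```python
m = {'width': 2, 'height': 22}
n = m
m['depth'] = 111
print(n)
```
{'width': 2, 'height': 22, 'depth': 111}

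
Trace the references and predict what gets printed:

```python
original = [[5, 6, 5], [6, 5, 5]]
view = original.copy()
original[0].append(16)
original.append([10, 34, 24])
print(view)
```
[[5, 6, 5, 16], [6, 5, 5]]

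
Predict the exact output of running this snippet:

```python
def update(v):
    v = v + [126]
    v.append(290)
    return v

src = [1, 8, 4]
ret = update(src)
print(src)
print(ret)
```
[1, 8, 4]
[1, 8, 4, 126, 290]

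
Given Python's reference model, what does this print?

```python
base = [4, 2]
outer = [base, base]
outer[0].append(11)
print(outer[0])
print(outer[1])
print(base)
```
[4, 2, 11]
[4, 2, 11]
[4, 2, 11]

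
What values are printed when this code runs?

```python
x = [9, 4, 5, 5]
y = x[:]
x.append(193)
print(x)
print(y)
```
[9, 4, 5, 5, 193]
[9, 4, 5, 5]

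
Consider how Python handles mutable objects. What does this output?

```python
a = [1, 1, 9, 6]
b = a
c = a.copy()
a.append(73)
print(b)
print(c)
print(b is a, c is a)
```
[1, 1, 9, 6, 73]
[1, 1, 9, 6]
True False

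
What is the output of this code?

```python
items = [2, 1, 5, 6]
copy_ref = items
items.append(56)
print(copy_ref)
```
[2, 1, 5, 6, 56]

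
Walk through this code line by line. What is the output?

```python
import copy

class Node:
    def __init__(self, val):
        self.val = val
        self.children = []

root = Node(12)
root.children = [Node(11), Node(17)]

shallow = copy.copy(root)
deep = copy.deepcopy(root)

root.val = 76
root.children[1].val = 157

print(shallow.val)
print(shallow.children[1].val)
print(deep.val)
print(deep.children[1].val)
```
12
157
12
17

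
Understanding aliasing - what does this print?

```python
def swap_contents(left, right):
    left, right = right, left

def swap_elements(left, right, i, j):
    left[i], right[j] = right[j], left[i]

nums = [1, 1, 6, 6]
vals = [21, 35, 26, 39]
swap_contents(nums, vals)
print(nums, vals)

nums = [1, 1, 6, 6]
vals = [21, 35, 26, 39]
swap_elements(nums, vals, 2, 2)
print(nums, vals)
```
[1, 1, 6, 6] [21, 35, 26, 39]
[1, 1, 26, 6] [21, 35, 6, 39]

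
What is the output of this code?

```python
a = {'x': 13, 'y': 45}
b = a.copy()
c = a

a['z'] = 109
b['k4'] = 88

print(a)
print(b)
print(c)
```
{'x': 13, 'y': 45, 'z': 109}
{'x': 13, 'y': 45, 'k4': 88}
{'x': 13, 'y': 45, 'z': 109}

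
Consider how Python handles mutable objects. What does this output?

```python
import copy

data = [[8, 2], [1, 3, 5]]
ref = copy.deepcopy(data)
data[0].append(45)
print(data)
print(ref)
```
[[8, 2, 45], [1, 3, 5]]
[[8, 2], [1, 3, 5]]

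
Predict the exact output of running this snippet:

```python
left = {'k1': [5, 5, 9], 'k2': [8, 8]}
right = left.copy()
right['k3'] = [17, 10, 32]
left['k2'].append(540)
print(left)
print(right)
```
{'k1': [5, 5, 9], 'k2': [8, 8, 540]}
{'k1': [5, 5, 9], 'k2': [8, 8, 540], 'k3': [17, 10, 32]}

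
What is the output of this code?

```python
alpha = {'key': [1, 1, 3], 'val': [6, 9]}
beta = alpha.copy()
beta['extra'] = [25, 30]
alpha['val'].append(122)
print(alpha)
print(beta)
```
{'key': [1, 1, 3], 'val': [6, 9, 122]}
{'key': [1, 1, 3], 'val': [6, 9, 122], 'extra': [25, 30]}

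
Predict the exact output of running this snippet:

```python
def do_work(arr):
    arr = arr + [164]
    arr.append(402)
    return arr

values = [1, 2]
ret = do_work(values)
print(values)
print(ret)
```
[1, 2]
[1, 2, 164, 402]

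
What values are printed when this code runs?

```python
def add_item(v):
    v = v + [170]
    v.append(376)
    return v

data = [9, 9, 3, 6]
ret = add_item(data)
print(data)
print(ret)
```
[9, 9, 3, 6]
[9, 9, 3, 6, 170, 376]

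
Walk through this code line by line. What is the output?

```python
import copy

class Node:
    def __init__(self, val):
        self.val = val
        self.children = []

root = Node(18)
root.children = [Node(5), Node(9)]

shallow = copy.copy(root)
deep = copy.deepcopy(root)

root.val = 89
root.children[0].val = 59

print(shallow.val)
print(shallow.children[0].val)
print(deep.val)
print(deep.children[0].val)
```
18
59
18
5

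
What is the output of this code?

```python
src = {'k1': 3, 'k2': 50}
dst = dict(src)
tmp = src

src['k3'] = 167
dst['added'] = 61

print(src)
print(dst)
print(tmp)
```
{'k1': 3, 'k2': 50, 'k3': 167}
{'k1': 3, 'k2': 50, 'added': 61}
{'k1': 3, 'k2': 50, 'k3': 167}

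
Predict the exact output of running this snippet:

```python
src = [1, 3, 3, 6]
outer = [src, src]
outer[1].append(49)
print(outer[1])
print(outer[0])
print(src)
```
[1, 3, 3, 6, 49]
[1, 3, 3, 6, 49]
[1, 3, 3, 6, 49]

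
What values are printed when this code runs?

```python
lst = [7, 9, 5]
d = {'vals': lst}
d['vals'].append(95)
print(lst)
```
[7, 9, 5, 95]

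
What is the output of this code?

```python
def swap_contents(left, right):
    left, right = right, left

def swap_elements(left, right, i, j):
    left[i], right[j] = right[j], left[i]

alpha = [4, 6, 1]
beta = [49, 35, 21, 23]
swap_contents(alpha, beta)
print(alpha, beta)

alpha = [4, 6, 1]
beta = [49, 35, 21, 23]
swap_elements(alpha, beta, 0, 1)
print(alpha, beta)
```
[4, 6, 1] [49, 35, 21, 23]
[35, 6, 1] [49, 4, 21, 23]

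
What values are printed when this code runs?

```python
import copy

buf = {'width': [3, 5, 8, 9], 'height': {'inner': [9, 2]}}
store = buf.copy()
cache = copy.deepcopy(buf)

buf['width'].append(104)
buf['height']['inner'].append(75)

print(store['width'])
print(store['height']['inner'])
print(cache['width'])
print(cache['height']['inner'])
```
[3, 5, 8, 9, 104]
[9, 2, 75]
[3, 5, 8, 9]
[9, 2]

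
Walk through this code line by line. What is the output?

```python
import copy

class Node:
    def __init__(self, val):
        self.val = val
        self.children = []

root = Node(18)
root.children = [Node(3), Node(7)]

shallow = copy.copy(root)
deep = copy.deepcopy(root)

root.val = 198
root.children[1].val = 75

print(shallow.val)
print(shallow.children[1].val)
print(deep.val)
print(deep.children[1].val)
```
18
75
18
7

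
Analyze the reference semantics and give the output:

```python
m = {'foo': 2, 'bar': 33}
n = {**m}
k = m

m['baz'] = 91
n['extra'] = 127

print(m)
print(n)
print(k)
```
{'foo': 2, 'bar': 33, 'baz': 91}
{'foo': 2, 'bar': 33, 'extra': 127}
{'foo': 2, 'bar': 33, 'baz': 91}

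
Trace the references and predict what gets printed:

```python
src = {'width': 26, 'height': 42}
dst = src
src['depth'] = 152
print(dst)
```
{'width': 26, 'height': 42, 'depth': 152}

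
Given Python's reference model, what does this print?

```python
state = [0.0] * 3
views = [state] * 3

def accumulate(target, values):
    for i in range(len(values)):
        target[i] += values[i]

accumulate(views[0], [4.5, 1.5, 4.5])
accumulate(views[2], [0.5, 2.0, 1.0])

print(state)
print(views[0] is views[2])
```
[5.0, 3.5, 5.5]
True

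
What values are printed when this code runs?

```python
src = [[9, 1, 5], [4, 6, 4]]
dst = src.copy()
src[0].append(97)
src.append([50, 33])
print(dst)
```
[[9, 1, 5, 97], [4, 6, 4]]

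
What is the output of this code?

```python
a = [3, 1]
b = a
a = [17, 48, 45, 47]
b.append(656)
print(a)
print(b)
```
[17, 48, 45, 47]
[3, 1, 656]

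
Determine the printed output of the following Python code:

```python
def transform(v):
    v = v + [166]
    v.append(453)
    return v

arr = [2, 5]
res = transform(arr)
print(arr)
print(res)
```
[2, 5]
[2, 5, 166, 453]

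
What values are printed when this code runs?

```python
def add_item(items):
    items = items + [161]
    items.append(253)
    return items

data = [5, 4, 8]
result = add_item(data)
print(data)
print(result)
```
[5, 4, 8]
[5, 4, 8, 161, 253]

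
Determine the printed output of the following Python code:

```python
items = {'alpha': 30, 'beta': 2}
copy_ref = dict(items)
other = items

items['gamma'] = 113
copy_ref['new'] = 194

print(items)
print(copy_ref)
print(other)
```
{'alpha': 30, 'beta': 2, 'gamma': 113}
{'alpha': 30, 'beta': 2, 'new': 194}
{'alpha': 30, 'beta': 2, 'gamma': 113}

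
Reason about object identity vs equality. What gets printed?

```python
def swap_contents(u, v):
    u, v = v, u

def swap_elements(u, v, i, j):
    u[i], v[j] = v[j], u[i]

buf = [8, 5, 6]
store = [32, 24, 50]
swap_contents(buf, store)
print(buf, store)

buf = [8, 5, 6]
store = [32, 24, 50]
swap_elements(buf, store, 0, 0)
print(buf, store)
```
[8, 5, 6] [32, 24, 50]
[32, 5, 6] [8, 24, 50]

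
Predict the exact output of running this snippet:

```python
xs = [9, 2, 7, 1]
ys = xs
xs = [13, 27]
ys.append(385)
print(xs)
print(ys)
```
[13, 27]
[9, 2, 7, 1, 385]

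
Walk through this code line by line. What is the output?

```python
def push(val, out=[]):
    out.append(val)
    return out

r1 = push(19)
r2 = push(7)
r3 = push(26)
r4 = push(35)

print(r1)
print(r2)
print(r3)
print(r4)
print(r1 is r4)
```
[19, 7, 26, 35]
[19, 7, 26, 35]
[19, 7, 26, 35]
[19, 7, 26, 35]
True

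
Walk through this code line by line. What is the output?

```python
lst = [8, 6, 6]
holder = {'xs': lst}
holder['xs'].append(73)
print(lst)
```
[8, 6, 6, 73]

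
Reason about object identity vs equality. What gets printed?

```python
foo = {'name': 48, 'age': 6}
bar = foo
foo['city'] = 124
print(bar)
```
{'name': 48, 'age': 6, 'city': 124}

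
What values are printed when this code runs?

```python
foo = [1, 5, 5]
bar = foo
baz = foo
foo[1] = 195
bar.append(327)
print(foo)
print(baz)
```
[1, 195, 5, 327]
[1, 195, 5, 327]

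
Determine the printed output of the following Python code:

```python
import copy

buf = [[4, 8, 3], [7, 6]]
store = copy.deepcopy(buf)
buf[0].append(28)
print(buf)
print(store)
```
[[4, 8, 3, 28], [7, 6]]
[[4, 8, 3], [7, 6]]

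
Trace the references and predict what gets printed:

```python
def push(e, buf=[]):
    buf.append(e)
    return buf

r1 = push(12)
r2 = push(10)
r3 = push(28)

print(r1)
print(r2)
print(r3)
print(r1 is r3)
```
[12, 10, 28]
[12, 10, 28]
[12, 10, 28]
True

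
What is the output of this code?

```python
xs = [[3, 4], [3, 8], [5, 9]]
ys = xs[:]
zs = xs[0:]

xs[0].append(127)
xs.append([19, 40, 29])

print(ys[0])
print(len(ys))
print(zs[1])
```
[3, 4, 127]
3
[3, 8]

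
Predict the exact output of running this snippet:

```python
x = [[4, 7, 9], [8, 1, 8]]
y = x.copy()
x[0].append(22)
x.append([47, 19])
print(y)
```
[[4, 7, 9, 22], [8, 1, 8]]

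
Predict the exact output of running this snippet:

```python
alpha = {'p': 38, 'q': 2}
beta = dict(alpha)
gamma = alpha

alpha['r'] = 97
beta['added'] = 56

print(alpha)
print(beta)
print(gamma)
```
{'p': 38, 'q': 2, 'r': 97}
{'p': 38, 'q': 2, 'added': 56}
{'p': 38, 'q': 2, 'r': 97}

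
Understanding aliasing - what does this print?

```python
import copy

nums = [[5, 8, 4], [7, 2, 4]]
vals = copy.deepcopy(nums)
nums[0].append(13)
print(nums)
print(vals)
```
[[5, 8, 4, 13], [7, 2, 4]]
[[5, 8, 4], [7, 2, 4]]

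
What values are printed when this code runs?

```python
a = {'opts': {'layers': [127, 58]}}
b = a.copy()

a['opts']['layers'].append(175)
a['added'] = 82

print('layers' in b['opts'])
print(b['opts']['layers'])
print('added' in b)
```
True
[127, 58, 175]
False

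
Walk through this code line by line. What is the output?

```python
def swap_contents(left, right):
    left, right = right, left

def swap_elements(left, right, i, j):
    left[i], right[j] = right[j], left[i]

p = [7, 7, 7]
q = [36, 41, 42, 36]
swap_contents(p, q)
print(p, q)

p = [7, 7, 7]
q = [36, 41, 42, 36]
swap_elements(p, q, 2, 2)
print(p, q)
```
[7, 7, 7] [36, 41, 42, 36]
[7, 7, 42] [36, 41, 7, 36]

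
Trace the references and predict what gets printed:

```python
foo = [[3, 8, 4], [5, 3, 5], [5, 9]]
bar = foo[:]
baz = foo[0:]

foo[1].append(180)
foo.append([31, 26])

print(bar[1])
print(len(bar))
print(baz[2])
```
[5, 3, 5, 180]
3
[5, 9]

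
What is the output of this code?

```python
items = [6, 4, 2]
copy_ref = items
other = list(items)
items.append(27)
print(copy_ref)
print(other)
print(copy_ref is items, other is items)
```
[6, 4, 2, 27]
[6, 4, 2]
True False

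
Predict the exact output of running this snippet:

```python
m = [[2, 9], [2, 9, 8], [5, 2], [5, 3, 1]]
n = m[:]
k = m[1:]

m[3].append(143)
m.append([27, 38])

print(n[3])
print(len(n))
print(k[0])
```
[5, 3, 1, 143]
4
[2, 9, 8]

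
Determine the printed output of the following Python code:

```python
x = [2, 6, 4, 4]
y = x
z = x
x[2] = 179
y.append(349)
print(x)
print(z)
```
[2, 6, 179, 4, 349]
[2, 6, 179, 4, 349]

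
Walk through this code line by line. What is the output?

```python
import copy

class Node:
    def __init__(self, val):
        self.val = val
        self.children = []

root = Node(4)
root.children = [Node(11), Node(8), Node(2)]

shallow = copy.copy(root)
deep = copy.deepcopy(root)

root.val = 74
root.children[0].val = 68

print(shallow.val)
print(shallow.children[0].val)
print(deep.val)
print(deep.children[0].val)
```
4
68
4
11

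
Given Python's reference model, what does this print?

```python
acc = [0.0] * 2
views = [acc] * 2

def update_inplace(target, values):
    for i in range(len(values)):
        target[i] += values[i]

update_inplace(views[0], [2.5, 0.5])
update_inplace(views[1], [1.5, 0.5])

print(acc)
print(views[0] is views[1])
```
[4.0, 1.0]
True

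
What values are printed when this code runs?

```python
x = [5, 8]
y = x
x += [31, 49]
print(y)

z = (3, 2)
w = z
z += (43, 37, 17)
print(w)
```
[5, 8, 31, 49]
(3, 2)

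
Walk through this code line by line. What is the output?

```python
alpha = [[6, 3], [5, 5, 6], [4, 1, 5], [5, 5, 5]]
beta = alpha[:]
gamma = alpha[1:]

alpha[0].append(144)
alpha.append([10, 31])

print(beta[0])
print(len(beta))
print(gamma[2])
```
[6, 3, 144]
4
[5, 5, 5]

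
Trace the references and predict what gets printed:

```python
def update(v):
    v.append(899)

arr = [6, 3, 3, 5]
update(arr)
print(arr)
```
[6, 3, 3, 5, 899]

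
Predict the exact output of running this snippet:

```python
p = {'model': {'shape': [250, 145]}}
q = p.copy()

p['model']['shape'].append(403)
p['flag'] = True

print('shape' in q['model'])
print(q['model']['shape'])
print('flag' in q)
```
True
[250, 145, 403]
False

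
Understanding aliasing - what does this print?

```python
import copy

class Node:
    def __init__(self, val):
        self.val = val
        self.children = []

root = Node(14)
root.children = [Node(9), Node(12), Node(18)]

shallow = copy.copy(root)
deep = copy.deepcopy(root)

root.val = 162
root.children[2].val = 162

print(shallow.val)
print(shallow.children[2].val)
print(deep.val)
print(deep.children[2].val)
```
14
162
14
18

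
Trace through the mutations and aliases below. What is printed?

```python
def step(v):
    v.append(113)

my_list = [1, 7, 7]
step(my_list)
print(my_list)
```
[1, 7, 7, 113]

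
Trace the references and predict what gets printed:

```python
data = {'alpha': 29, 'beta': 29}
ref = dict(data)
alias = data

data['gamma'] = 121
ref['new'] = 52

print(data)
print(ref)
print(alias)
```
{'alpha': 29, 'beta': 29, 'gamma': 121}
{'alpha': 29, 'beta': 29, 'new': 52}
{'alpha': 29, 'beta': 29, 'gamma': 121}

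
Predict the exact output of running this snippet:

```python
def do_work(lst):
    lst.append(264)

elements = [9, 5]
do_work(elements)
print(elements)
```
[9, 5, 264]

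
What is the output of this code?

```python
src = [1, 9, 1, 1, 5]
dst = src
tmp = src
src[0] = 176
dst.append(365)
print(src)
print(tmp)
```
[176, 9, 1, 1, 5, 365]
[176, 9, 1, 1, 5, 365]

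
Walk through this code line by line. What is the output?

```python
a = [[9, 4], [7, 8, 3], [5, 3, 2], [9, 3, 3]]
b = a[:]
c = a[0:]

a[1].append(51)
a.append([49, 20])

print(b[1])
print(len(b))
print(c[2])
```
[7, 8, 3, 51]
4
[5, 3, 2]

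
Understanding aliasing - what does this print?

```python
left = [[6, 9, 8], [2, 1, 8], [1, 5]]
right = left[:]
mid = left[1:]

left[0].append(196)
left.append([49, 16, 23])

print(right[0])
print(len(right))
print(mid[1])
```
[6, 9, 8, 196]
3
[1, 5]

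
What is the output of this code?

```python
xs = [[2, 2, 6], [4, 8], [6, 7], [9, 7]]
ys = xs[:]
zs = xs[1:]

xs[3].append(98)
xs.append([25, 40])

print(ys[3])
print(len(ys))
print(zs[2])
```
[9, 7, 98]
4
[9, 7, 98]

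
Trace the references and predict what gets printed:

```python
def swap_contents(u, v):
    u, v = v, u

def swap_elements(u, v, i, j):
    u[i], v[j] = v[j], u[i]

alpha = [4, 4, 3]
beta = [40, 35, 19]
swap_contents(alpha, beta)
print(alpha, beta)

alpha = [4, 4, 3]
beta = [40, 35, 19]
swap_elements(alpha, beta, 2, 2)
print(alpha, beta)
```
[4, 4, 3] [40, 35, 19]
[4, 4, 19] [40, 35, 3]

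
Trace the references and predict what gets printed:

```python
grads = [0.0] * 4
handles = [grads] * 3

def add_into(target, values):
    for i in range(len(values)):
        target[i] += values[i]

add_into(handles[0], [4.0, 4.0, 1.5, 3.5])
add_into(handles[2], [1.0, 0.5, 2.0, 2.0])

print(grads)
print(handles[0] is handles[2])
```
[5.0, 4.5, 3.5, 5.5]
True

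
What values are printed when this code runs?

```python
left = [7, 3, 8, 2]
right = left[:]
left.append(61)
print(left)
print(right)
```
[7, 3, 8, 2, 61]
[7, 3, 8, 2]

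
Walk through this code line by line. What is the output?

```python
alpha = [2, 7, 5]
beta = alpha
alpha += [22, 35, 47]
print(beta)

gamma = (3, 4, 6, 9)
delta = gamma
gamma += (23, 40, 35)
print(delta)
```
[2, 7, 5, 22, 35, 47]
(3, 4, 6, 9)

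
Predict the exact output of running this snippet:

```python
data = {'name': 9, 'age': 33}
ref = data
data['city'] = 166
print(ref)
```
{'name': 9, 'age': 33, 'city': 166}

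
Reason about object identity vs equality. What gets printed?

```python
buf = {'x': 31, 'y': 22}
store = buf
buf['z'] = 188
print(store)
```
{'x': 31, 'y': 22, 'z': 188}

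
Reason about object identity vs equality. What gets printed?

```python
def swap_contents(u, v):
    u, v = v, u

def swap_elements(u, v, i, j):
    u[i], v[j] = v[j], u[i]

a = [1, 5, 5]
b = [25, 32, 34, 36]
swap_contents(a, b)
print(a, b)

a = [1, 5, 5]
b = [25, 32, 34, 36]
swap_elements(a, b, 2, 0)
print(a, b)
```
[1, 5, 5] [25, 32, 34, 36]
[1, 5, 25] [5, 32, 34, 36]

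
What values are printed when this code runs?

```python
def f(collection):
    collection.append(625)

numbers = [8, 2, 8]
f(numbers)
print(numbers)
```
[8, 2, 8, 625]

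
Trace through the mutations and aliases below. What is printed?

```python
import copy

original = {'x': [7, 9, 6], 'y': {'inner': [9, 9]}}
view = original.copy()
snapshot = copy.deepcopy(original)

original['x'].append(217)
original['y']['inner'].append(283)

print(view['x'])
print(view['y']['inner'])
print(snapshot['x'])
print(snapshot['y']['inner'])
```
[7, 9, 6, 217]
[9, 9, 283]
[7, 9, 6]
[9, 9]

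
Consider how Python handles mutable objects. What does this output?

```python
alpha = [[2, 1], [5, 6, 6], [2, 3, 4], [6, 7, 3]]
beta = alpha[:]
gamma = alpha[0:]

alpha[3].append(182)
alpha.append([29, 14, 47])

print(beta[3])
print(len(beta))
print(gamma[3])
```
[6, 7, 3, 182]
4
[6, 7, 3, 182]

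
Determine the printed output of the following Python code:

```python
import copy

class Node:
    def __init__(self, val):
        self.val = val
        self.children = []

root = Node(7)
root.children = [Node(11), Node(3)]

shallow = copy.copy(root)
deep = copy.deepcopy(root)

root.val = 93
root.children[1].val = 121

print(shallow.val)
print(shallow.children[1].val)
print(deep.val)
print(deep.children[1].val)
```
7
121
7
3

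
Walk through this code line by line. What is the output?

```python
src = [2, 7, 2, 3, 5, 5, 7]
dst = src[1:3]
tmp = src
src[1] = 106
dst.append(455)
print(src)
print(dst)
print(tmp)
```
[2, 106, 2, 3, 5, 5, 7]
[7, 2, 455]
[2, 106, 2, 3, 5, 5, 7]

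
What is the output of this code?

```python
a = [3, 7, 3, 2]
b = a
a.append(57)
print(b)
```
[3, 7, 3, 2, 57]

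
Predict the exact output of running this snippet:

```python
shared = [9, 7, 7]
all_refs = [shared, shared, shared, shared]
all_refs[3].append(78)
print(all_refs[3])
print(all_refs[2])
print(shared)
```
[9, 7, 7, 78]
[9, 7, 7, 78]
[9, 7, 7, 78]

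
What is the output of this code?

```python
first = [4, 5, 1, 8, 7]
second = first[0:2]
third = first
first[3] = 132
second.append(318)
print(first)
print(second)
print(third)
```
[4, 5, 1, 132, 7]
[4, 5, 318]
[4, 5, 1, 132, 7]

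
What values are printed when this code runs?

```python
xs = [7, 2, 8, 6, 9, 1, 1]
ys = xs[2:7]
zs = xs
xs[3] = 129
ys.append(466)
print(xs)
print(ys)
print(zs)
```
[7, 2, 8, 129, 9, 1, 1]
[8, 6, 9, 1, 1, 466]
[7, 2, 8, 129, 9, 1, 1]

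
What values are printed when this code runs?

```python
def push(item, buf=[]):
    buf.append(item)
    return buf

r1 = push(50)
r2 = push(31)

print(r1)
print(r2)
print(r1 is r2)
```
[50, 31]
[50, 31]
True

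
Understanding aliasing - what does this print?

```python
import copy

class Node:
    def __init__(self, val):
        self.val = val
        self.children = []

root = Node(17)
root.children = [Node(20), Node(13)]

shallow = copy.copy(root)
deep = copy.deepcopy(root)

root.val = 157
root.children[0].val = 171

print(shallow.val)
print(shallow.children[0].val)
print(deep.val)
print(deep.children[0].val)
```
17
171
17
20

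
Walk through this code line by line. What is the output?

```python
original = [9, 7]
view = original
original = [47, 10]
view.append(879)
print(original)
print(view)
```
[47, 10]
[9, 7, 879]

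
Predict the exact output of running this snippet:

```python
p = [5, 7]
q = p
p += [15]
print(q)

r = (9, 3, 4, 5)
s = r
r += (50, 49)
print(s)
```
[5, 7, 15]
(9, 3, 4, 5)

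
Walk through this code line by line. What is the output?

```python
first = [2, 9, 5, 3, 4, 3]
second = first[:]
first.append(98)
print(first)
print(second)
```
[2, 9, 5, 3, 4, 3, 98]
[2, 9, 5, 3, 4, 3]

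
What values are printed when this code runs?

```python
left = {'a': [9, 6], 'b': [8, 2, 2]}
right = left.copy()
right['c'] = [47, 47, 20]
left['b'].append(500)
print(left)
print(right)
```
{'a': [9, 6], 'b': [8, 2, 2, 500]}
{'a': [9, 6], 'b': [8, 2, 2, 500], 'c': [47, 47, 20]}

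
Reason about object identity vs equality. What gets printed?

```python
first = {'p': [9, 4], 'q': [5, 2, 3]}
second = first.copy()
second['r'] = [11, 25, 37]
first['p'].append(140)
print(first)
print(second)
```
{'p': [9, 4, 140], 'q': [5, 2, 3]}
{'p': [9, 4, 140], 'q': [5, 2, 3], 'r': [11, 25, 37]}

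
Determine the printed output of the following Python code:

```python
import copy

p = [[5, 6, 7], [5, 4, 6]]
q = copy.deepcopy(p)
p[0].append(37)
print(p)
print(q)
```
[[5, 6, 7, 37], [5, 4, 6]]
[[5, 6, 7], [5, 4, 6]]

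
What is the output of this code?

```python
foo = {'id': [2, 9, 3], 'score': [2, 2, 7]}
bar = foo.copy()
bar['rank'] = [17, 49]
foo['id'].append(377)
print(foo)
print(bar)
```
{'id': [2, 9, 3, 377], 'score': [2, 2, 7]}
{'id': [2, 9, 3, 377], 'score': [2, 2, 7], 'rank': [17, 49]}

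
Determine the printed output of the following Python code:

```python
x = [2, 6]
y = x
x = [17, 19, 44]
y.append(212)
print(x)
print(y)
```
[17, 19, 44]
[2, 6, 212]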